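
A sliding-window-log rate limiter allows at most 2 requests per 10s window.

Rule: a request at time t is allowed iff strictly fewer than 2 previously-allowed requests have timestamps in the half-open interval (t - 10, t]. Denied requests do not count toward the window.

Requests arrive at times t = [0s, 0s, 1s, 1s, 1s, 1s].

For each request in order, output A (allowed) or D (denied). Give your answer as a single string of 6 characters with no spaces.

Tracking allowed requests in the window:
  req#1 t=0s: ALLOW
  req#2 t=0s: ALLOW
  req#3 t=1s: DENY
  req#4 t=1s: DENY
  req#5 t=1s: DENY
  req#6 t=1s: DENY

Answer: AADDDD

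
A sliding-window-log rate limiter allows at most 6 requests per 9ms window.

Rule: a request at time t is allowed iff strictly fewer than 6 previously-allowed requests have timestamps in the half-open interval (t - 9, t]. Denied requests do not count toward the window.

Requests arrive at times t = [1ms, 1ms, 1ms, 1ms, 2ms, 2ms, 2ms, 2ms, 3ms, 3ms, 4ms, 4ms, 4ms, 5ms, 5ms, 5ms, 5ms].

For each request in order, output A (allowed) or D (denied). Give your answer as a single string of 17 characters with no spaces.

Answer: AAAAAADDDDDDDDDDD

Derivation:
Tracking allowed requests in the window:
  req#1 t=1ms: ALLOW
  req#2 t=1ms: ALLOW
  req#3 t=1ms: ALLOW
  req#4 t=1ms: ALLOW
  req#5 t=2ms: ALLOW
  req#6 t=2ms: ALLOW
  req#7 t=2ms: DENY
  req#8 t=2ms: DENY
  req#9 t=3ms: DENY
  req#10 t=3ms: DENY
  req#11 t=4ms: DENY
  req#12 t=4ms: DENY
  req#13 t=4ms: DENY
  req#14 t=5ms: DENY
  req#15 t=5ms: DENY
  req#16 t=5ms: DENY
  req#17 t=5ms: DENY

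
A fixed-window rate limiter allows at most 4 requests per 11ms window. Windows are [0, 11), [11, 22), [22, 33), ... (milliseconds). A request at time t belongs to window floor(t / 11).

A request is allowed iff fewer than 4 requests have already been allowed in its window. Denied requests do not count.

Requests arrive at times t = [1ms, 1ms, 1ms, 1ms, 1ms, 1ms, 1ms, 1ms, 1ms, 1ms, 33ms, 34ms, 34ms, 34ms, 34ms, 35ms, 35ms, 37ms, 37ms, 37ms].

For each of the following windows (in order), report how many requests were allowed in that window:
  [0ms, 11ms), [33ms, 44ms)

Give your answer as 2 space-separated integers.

Processing requests:
  req#1 t=1ms (window 0): ALLOW
  req#2 t=1ms (window 0): ALLOW
  req#3 t=1ms (window 0): ALLOW
  req#4 t=1ms (window 0): ALLOW
  req#5 t=1ms (window 0): DENY
  req#6 t=1ms (window 0): DENY
  req#7 t=1ms (window 0): DENY
  req#8 t=1ms (window 0): DENY
  req#9 t=1ms (window 0): DENY
  req#10 t=1ms (window 0): DENY
  req#11 t=33ms (window 3): ALLOW
  req#12 t=34ms (window 3): ALLOW
  req#13 t=34ms (window 3): ALLOW
  req#14 t=34ms (window 3): ALLOW
  req#15 t=34ms (window 3): DENY
  req#16 t=35ms (window 3): DENY
  req#17 t=35ms (window 3): DENY
  req#18 t=37ms (window 3): DENY
  req#19 t=37ms (window 3): DENY
  req#20 t=37ms (window 3): DENY

Allowed counts by window: 4 4

Answer: 4 4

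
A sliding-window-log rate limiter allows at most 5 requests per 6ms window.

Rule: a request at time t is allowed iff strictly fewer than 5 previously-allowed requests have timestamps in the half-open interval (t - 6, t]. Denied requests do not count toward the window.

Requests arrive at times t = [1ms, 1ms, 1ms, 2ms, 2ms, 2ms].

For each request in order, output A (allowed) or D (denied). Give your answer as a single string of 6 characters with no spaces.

Tracking allowed requests in the window:
  req#1 t=1ms: ALLOW
  req#2 t=1ms: ALLOW
  req#3 t=1ms: ALLOW
  req#4 t=2ms: ALLOW
  req#5 t=2ms: ALLOW
  req#6 t=2ms: DENY

Answer: AAAAAD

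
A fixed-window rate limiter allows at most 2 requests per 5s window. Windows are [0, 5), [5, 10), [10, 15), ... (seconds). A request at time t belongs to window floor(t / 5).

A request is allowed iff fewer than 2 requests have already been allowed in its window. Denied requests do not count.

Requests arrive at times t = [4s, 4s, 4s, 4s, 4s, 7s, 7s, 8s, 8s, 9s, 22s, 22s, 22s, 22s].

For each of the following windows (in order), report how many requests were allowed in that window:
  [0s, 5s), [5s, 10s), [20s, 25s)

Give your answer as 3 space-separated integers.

Processing requests:
  req#1 t=4s (window 0): ALLOW
  req#2 t=4s (window 0): ALLOW
  req#3 t=4s (window 0): DENY
  req#4 t=4s (window 0): DENY
  req#5 t=4s (window 0): DENY
  req#6 t=7s (window 1): ALLOW
  req#7 t=7s (window 1): ALLOW
  req#8 t=8s (window 1): DENY
  req#9 t=8s (window 1): DENY
  req#10 t=9s (window 1): DENY
  req#11 t=22s (window 4): ALLOW
  req#12 t=22s (window 4): ALLOW
  req#13 t=22s (window 4): DENY
  req#14 t=22s (window 4): DENY

Allowed counts by window: 2 2 2

Answer: 2 2 2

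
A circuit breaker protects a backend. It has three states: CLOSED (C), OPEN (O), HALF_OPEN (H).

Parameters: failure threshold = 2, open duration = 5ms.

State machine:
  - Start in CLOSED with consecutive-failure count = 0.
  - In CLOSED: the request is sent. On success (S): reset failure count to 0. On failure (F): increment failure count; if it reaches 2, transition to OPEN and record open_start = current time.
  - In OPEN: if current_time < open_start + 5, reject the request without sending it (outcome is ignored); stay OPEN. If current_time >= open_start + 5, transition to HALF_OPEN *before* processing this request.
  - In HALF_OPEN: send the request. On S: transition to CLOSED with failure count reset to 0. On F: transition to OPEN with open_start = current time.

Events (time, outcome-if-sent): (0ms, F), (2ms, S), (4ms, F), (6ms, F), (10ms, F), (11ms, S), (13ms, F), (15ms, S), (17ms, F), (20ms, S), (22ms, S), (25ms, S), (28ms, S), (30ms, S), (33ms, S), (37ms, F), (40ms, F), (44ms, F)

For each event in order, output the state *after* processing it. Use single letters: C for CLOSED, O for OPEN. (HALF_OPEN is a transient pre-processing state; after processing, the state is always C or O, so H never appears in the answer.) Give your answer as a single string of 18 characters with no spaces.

Answer: CCCOOCCCCCCCCCCCOO

Derivation:
State after each event:
  event#1 t=0ms outcome=F: state=CLOSED
  event#2 t=2ms outcome=S: state=CLOSED
  event#3 t=4ms outcome=F: state=CLOSED
  event#4 t=6ms outcome=F: state=OPEN
  event#5 t=10ms outcome=F: state=OPEN
  event#6 t=11ms outcome=S: state=CLOSED
  event#7 t=13ms outcome=F: state=CLOSED
  event#8 t=15ms outcome=S: state=CLOSED
  event#9 t=17ms outcome=F: state=CLOSED
  event#10 t=20ms outcome=S: state=CLOSED
  event#11 t=22ms outcome=S: state=CLOSED
  event#12 t=25ms outcome=S: state=CLOSED
  event#13 t=28ms outcome=S: state=CLOSED
  event#14 t=30ms outcome=S: state=CLOSED
  event#15 t=33ms outcome=S: state=CLOSED
  event#16 t=37ms outcome=F: state=CLOSED
  event#17 t=40ms outcome=F: state=OPEN
  event#18 t=44ms outcome=F: state=OPEN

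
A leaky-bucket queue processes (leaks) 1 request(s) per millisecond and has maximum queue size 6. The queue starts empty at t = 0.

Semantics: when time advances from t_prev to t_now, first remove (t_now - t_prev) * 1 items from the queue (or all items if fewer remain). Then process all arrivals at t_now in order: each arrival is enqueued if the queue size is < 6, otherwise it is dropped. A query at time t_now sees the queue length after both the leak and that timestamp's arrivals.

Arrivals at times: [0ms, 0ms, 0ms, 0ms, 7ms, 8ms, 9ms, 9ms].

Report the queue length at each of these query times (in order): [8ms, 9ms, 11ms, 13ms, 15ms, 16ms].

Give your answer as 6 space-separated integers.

Answer: 1 2 0 0 0 0

Derivation:
Queue lengths at query times:
  query t=8ms: backlog = 1
  query t=9ms: backlog = 2
  query t=11ms: backlog = 0
  query t=13ms: backlog = 0
  query t=15ms: backlog = 0
  query t=16ms: backlog = 0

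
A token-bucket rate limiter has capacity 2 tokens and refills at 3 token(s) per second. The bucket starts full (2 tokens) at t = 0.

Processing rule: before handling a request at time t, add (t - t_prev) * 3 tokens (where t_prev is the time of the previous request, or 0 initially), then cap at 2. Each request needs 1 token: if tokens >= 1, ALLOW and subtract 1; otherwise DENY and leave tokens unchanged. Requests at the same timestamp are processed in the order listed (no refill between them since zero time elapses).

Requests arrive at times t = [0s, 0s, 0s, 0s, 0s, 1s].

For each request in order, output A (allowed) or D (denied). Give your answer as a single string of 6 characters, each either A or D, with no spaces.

Simulating step by step:
  req#1 t=0s: ALLOW
  req#2 t=0s: ALLOW
  req#3 t=0s: DENY
  req#4 t=0s: DENY
  req#5 t=0s: DENY
  req#6 t=1s: ALLOW

Answer: AADDDA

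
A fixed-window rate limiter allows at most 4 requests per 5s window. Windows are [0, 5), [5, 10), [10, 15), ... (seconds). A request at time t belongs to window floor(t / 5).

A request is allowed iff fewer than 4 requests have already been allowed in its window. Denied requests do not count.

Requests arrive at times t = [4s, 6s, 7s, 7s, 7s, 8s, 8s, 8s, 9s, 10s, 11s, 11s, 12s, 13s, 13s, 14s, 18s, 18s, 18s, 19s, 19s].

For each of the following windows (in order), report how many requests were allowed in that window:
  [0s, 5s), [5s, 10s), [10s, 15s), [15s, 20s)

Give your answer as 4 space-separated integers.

Processing requests:
  req#1 t=4s (window 0): ALLOW
  req#2 t=6s (window 1): ALLOW
  req#3 t=7s (window 1): ALLOW
  req#4 t=7s (window 1): ALLOW
  req#5 t=7s (window 1): ALLOW
  req#6 t=8s (window 1): DENY
  req#7 t=8s (window 1): DENY
  req#8 t=8s (window 1): DENY
  req#9 t=9s (window 1): DENY
  req#10 t=10s (window 2): ALLOW
  req#11 t=11s (window 2): ALLOW
  req#12 t=11s (window 2): ALLOW
  req#13 t=12s (window 2): ALLOW
  req#14 t=13s (window 2): DENY
  req#15 t=13s (window 2): DENY
  req#16 t=14s (window 2): DENY
  req#17 t=18s (window 3): ALLOW
  req#18 t=18s (window 3): ALLOW
  req#19 t=18s (window 3): ALLOW
  req#20 t=19s (window 3): ALLOW
  req#21 t=19s (window 3): DENY

Allowed counts by window: 1 4 4 4

Answer: 1 4 4 4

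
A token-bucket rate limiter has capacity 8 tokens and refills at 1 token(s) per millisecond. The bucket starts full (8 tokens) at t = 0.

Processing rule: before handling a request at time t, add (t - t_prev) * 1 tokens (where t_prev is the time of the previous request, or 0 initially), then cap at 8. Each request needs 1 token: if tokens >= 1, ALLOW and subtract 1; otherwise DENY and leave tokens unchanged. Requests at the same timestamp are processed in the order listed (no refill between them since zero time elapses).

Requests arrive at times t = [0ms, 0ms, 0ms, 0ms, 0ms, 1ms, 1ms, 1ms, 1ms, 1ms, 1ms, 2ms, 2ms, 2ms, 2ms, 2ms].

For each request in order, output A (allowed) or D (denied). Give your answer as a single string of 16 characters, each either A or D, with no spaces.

Answer: AAAAAAAAADDADDDD

Derivation:
Simulating step by step:
  req#1 t=0ms: ALLOW
  req#2 t=0ms: ALLOW
  req#3 t=0ms: ALLOW
  req#4 t=0ms: ALLOW
  req#5 t=0ms: ALLOW
  req#6 t=1ms: ALLOW
  req#7 t=1ms: ALLOW
  req#8 t=1ms: ALLOW
  req#9 t=1ms: ALLOW
  req#10 t=1ms: DENY
  req#11 t=1ms: DENY
  req#12 t=2ms: ALLOW
  req#13 t=2ms: DENY
  req#14 t=2ms: DENY
  req#15 t=2ms: DENY
  req#16 t=2ms: DENY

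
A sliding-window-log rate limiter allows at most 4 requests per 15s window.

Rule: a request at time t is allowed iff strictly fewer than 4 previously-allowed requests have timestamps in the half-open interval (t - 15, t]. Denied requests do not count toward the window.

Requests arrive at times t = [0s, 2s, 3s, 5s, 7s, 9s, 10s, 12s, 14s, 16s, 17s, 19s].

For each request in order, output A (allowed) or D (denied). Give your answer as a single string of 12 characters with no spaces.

Answer: AAAADDDDDAAA

Derivation:
Tracking allowed requests in the window:
  req#1 t=0s: ALLOW
  req#2 t=2s: ALLOW
  req#3 t=3s: ALLOW
  req#4 t=5s: ALLOW
  req#5 t=7s: DENY
  req#6 t=9s: DENY
  req#7 t=10s: DENY
  req#8 t=12s: DENY
  req#9 t=14s: DENY
  req#10 t=16s: ALLOW
  req#11 t=17s: ALLOW
  req#12 t=19s: ALLOW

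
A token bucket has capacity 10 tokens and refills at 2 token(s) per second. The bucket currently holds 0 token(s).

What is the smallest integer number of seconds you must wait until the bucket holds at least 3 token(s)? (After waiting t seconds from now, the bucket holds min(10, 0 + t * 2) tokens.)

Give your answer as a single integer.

Answer: 2

Derivation:
Need 0 + t * 2 >= 3, so t >= 3/2.
Smallest integer t = ceil(3/2) = 2.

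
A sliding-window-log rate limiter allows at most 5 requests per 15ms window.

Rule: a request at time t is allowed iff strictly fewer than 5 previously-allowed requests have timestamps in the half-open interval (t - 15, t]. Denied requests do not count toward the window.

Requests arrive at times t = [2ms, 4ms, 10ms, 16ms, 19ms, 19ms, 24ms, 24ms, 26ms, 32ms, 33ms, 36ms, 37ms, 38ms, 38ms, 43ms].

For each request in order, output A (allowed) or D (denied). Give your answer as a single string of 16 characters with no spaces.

Answer: AAAAAAADAADAADDA

Derivation:
Tracking allowed requests in the window:
  req#1 t=2ms: ALLOW
  req#2 t=4ms: ALLOW
  req#3 t=10ms: ALLOW
  req#4 t=16ms: ALLOW
  req#5 t=19ms: ALLOW
  req#6 t=19ms: ALLOW
  req#7 t=24ms: ALLOW
  req#8 t=24ms: DENY
  req#9 t=26ms: ALLOW
  req#10 t=32ms: ALLOW
  req#11 t=33ms: DENY
  req#12 t=36ms: ALLOW
  req#13 t=37ms: ALLOW
  req#14 t=38ms: DENY
  req#15 t=38ms: DENY
  req#16 t=43ms: ALLOW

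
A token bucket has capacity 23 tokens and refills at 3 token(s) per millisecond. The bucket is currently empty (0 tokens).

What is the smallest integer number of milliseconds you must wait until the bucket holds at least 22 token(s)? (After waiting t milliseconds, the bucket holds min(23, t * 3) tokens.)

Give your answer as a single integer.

Answer: 8

Derivation:
Need t * 3 >= 22, so t >= 22/3.
Smallest integer t = ceil(22/3) = 8.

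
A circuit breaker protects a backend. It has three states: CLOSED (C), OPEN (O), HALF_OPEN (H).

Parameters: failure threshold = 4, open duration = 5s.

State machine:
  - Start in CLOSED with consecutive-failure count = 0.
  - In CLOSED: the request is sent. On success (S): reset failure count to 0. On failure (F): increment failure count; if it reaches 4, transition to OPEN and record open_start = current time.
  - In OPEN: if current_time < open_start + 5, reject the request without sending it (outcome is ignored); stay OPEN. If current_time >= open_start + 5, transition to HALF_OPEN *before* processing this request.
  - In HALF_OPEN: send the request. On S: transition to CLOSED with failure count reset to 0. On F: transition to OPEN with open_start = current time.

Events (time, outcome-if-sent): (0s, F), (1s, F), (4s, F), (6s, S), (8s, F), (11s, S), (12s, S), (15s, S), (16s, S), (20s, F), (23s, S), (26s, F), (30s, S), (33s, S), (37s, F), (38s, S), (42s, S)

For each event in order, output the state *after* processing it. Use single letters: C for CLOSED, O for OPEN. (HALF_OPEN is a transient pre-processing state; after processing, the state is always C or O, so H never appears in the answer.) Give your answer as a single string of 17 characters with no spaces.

Answer: CCCCCCCCCCCCCCCCC

Derivation:
State after each event:
  event#1 t=0s outcome=F: state=CLOSED
  event#2 t=1s outcome=F: state=CLOSED
  event#3 t=4s outcome=F: state=CLOSED
  event#4 t=6s outcome=S: state=CLOSED
  event#5 t=8s outcome=F: state=CLOSED
  event#6 t=11s outcome=S: state=CLOSED
  event#7 t=12s outcome=S: state=CLOSED
  event#8 t=15s outcome=S: state=CLOSED
  event#9 t=16s outcome=S: state=CLOSED
  event#10 t=20s outcome=F: state=CLOSED
  event#11 t=23s outcome=S: state=CLOSED
  event#12 t=26s outcome=F: state=CLOSED
  event#13 t=30s outcome=S: state=CLOSED
  event#14 t=33s outcome=S: state=CLOSED
  event#15 t=37s outcome=F: state=CLOSED
  event#16 t=38s outcome=S: state=CLOSED
  event#17 t=42s outcome=S: state=CLOSED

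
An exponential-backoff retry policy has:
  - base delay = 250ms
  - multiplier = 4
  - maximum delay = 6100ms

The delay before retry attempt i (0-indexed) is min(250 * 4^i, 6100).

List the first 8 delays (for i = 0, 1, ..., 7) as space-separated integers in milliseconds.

Answer: 250 1000 4000 6100 6100 6100 6100 6100

Derivation:
Computing each delay:
  i=0: min(250*4^0, 6100) = 250
  i=1: min(250*4^1, 6100) = 1000
  i=2: min(250*4^2, 6100) = 4000
  i=3: min(250*4^3, 6100) = 6100
  i=4: min(250*4^4, 6100) = 6100
  i=5: min(250*4^5, 6100) = 6100
  i=6: min(250*4^6, 6100) = 6100
  i=7: min(250*4^7, 6100) = 6100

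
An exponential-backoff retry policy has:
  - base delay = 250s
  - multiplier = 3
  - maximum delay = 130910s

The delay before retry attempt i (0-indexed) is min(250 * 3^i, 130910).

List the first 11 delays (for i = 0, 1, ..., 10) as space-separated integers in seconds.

Answer: 250 750 2250 6750 20250 60750 130910 130910 130910 130910 130910

Derivation:
Computing each delay:
  i=0: min(250*3^0, 130910) = 250
  i=1: min(250*3^1, 130910) = 750
  i=2: min(250*3^2, 130910) = 2250
  i=3: min(250*3^3, 130910) = 6750
  i=4: min(250*3^4, 130910) = 20250
  i=5: min(250*3^5, 130910) = 60750
  i=6: min(250*3^6, 130910) = 130910
  i=7: min(250*3^7, 130910) = 130910
  i=8: min(250*3^8, 130910) = 130910
  i=9: min(250*3^9, 130910) = 130910
  i=10: min(250*3^10, 130910) = 130910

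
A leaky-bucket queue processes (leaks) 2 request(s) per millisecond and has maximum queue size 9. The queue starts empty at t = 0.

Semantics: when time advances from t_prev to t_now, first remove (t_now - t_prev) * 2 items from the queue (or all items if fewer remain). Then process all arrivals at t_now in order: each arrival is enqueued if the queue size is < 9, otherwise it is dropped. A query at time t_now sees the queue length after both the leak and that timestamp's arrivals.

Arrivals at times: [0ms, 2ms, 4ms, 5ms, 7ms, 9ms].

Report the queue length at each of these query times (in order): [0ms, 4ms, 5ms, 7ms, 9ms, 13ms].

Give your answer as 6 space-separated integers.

Answer: 1 1 1 1 1 0

Derivation:
Queue lengths at query times:
  query t=0ms: backlog = 1
  query t=4ms: backlog = 1
  query t=5ms: backlog = 1
  query t=7ms: backlog = 1
  query t=9ms: backlog = 1
  query t=13ms: backlog = 0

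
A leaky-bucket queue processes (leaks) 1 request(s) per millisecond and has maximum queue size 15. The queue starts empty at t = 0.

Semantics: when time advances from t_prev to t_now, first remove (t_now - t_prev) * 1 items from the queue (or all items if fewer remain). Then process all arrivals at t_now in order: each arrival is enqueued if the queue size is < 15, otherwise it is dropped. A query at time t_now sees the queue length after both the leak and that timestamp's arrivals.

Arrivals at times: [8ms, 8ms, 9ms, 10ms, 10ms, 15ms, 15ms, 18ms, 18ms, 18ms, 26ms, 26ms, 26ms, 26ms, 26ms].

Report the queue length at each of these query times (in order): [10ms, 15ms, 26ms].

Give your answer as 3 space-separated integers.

Queue lengths at query times:
  query t=10ms: backlog = 3
  query t=15ms: backlog = 2
  query t=26ms: backlog = 5

Answer: 3 2 5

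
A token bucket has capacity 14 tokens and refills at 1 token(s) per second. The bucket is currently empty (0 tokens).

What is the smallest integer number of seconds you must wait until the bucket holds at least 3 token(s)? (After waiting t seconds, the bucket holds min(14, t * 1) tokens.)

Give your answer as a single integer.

Need t * 1 >= 3, so t >= 3/1.
Smallest integer t = ceil(3/1) = 3.

Answer: 3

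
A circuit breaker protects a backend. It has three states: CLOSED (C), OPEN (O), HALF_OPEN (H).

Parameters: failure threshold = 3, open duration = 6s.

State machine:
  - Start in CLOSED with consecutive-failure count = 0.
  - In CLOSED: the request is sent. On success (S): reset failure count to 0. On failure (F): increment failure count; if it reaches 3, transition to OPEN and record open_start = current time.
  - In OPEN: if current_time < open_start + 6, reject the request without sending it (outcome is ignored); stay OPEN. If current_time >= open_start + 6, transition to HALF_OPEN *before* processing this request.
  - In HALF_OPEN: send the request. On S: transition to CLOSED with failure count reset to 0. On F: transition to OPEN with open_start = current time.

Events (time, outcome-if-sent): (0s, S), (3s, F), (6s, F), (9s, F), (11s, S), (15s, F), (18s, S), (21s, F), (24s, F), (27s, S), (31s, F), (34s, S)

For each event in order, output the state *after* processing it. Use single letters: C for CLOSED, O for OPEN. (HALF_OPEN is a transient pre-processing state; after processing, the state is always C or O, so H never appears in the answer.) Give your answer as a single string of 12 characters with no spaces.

State after each event:
  event#1 t=0s outcome=S: state=CLOSED
  event#2 t=3s outcome=F: state=CLOSED
  event#3 t=6s outcome=F: state=CLOSED
  event#4 t=9s outcome=F: state=OPEN
  event#5 t=11s outcome=S: state=OPEN
  event#6 t=15s outcome=F: state=OPEN
  event#7 t=18s outcome=S: state=OPEN
  event#8 t=21s outcome=F: state=OPEN
  event#9 t=24s outcome=F: state=OPEN
  event#10 t=27s outcome=S: state=CLOSED
  event#11 t=31s outcome=F: state=CLOSED
  event#12 t=34s outcome=S: state=CLOSED

Answer: CCCOOOOOOCCC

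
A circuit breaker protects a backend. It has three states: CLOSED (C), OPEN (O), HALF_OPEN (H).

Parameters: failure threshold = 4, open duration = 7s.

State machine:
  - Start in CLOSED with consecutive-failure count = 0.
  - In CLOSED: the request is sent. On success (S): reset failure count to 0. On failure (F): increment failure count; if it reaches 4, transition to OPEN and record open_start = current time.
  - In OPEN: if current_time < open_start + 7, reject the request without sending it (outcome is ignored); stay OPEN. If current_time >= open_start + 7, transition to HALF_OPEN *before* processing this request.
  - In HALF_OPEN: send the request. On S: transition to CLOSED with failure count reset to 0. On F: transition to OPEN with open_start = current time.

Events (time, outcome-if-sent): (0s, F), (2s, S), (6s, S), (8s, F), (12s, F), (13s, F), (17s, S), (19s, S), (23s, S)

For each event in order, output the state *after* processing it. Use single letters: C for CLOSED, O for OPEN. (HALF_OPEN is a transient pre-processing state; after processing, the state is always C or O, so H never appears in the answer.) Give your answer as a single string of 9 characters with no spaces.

Answer: CCCCCCCCC

Derivation:
State after each event:
  event#1 t=0s outcome=F: state=CLOSED
  event#2 t=2s outcome=S: state=CLOSED
  event#3 t=6s outcome=S: state=CLOSED
  event#4 t=8s outcome=F: state=CLOSED
  event#5 t=12s outcome=F: state=CLOSED
  event#6 t=13s outcome=F: state=CLOSED
  event#7 t=17s outcome=S: state=CLOSED
  event#8 t=19s outcome=S: state=CLOSED
  event#9 t=23s outcome=S: state=CLOSED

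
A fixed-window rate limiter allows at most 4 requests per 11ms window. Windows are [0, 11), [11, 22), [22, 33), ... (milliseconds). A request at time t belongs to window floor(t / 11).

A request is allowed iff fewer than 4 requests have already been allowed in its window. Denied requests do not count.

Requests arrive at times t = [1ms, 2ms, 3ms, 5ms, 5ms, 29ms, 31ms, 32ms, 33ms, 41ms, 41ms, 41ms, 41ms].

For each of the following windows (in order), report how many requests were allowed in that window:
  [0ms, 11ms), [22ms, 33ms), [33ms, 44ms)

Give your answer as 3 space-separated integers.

Processing requests:
  req#1 t=1ms (window 0): ALLOW
  req#2 t=2ms (window 0): ALLOW
  req#3 t=3ms (window 0): ALLOW
  req#4 t=5ms (window 0): ALLOW
  req#5 t=5ms (window 0): DENY
  req#6 t=29ms (window 2): ALLOW
  req#7 t=31ms (window 2): ALLOW
  req#8 t=32ms (window 2): ALLOW
  req#9 t=33ms (window 3): ALLOW
  req#10 t=41ms (window 3): ALLOW
  req#11 t=41ms (window 3): ALLOW
  req#12 t=41ms (window 3): ALLOW
  req#13 t=41ms (window 3): DENY

Allowed counts by window: 4 3 4

Answer: 4 3 4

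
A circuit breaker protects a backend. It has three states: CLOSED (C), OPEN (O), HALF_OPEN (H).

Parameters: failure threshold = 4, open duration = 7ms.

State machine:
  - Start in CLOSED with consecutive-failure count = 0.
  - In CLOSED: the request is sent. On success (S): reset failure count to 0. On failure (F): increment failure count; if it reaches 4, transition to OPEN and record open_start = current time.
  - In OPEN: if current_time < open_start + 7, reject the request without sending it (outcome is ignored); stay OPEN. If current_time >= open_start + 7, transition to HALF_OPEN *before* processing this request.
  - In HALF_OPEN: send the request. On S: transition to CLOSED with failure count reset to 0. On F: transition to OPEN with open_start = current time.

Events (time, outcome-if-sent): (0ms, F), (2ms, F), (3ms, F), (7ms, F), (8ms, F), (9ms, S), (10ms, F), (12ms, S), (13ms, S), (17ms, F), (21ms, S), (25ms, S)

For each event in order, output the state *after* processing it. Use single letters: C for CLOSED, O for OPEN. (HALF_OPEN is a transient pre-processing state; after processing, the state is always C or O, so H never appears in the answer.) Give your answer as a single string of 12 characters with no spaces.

State after each event:
  event#1 t=0ms outcome=F: state=CLOSED
  event#2 t=2ms outcome=F: state=CLOSED
  event#3 t=3ms outcome=F: state=CLOSED
  event#4 t=7ms outcome=F: state=OPEN
  event#5 t=8ms outcome=F: state=OPEN
  event#6 t=9ms outcome=S: state=OPEN
  event#7 t=10ms outcome=F: state=OPEN
  event#8 t=12ms outcome=S: state=OPEN
  event#9 t=13ms outcome=S: state=OPEN
  event#10 t=17ms outcome=F: state=OPEN
  event#11 t=21ms outcome=S: state=OPEN
  event#12 t=25ms outcome=S: state=CLOSED

Answer: CCCOOOOOOOOC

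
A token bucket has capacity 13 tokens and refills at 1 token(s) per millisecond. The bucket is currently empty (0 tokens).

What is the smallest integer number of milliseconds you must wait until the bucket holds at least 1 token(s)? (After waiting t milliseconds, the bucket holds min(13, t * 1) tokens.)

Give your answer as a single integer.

Answer: 1

Derivation:
Need t * 1 >= 1, so t >= 1/1.
Smallest integer t = ceil(1/1) = 1.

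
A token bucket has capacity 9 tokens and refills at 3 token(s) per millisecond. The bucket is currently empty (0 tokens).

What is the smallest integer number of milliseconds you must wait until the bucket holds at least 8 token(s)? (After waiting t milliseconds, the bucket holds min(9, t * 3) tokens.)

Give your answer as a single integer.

Need t * 3 >= 8, so t >= 8/3.
Smallest integer t = ceil(8/3) = 3.

Answer: 3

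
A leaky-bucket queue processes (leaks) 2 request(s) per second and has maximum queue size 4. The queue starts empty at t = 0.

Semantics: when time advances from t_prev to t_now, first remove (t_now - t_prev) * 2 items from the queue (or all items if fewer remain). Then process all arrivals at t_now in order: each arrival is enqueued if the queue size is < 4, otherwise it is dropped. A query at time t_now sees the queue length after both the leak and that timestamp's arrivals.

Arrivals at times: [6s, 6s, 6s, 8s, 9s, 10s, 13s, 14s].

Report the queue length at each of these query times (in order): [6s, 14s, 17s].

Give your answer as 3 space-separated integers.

Queue lengths at query times:
  query t=6s: backlog = 3
  query t=14s: backlog = 1
  query t=17s: backlog = 0

Answer: 3 1 0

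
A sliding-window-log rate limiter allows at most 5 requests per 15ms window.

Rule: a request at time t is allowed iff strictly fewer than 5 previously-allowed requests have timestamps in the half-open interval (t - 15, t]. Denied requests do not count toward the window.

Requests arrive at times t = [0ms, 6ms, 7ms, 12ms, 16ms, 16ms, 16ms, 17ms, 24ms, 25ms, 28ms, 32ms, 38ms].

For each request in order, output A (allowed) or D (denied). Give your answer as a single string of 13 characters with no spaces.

Tracking allowed requests in the window:
  req#1 t=0ms: ALLOW
  req#2 t=6ms: ALLOW
  req#3 t=7ms: ALLOW
  req#4 t=12ms: ALLOW
  req#5 t=16ms: ALLOW
  req#6 t=16ms: ALLOW
  req#7 t=16ms: DENY
  req#8 t=17ms: DENY
  req#9 t=24ms: ALLOW
  req#10 t=25ms: ALLOW
  req#11 t=28ms: ALLOW
  req#12 t=32ms: ALLOW
  req#13 t=38ms: ALLOW

Answer: AAAAAADDAAAAA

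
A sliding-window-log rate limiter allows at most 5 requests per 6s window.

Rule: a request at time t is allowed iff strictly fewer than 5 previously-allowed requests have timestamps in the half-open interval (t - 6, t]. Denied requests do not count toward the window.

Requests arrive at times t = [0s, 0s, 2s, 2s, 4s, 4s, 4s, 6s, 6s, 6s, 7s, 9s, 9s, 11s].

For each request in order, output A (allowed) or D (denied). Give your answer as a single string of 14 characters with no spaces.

Answer: AAAAADDAADDAAA

Derivation:
Tracking allowed requests in the window:
  req#1 t=0s: ALLOW
  req#2 t=0s: ALLOW
  req#3 t=2s: ALLOW
  req#4 t=2s: ALLOW
  req#5 t=4s: ALLOW
  req#6 t=4s: DENY
  req#7 t=4s: DENY
  req#8 t=6s: ALLOW
  req#9 t=6s: ALLOW
  req#10 t=6s: DENY
  req#11 t=7s: DENY
  req#12 t=9s: ALLOW
  req#13 t=9s: ALLOW
  req#14 t=11s: ALLOW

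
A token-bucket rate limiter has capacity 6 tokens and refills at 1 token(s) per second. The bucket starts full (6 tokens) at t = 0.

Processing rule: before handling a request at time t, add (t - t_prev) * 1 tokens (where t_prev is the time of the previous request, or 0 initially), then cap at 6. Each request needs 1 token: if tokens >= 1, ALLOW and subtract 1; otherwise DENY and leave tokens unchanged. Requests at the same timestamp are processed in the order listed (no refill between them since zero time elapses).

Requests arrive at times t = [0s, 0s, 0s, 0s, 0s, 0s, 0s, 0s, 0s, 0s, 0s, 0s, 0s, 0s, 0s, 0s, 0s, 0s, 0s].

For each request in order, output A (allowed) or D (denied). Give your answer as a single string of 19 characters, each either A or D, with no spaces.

Simulating step by step:
  req#1 t=0s: ALLOW
  req#2 t=0s: ALLOW
  req#3 t=0s: ALLOW
  req#4 t=0s: ALLOW
  req#5 t=0s: ALLOW
  req#6 t=0s: ALLOW
  req#7 t=0s: DENY
  req#8 t=0s: DENY
  req#9 t=0s: DENY
  req#10 t=0s: DENY
  req#11 t=0s: DENY
  req#12 t=0s: DENY
  req#13 t=0s: DENY
  req#14 t=0s: DENY
  req#15 t=0s: DENY
  req#16 t=0s: DENY
  req#17 t=0s: DENY
  req#18 t=0s: DENY
  req#19 t=0s: DENY

Answer: AAAAAADDDDDDDDDDDDD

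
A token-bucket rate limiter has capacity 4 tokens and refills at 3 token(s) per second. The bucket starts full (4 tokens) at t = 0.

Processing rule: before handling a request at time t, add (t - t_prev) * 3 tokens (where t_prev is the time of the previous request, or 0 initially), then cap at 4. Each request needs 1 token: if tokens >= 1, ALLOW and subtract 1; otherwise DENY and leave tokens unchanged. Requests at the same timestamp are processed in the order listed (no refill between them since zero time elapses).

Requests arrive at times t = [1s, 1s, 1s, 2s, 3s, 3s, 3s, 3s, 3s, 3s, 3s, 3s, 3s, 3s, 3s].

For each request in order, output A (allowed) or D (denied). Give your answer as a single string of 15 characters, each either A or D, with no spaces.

Simulating step by step:
  req#1 t=1s: ALLOW
  req#2 t=1s: ALLOW
  req#3 t=1s: ALLOW
  req#4 t=2s: ALLOW
  req#5 t=3s: ALLOW
  req#6 t=3s: ALLOW
  req#7 t=3s: ALLOW
  req#8 t=3s: ALLOW
  req#9 t=3s: DENY
  req#10 t=3s: DENY
  req#11 t=3s: DENY
  req#12 t=3s: DENY
  req#13 t=3s: DENY
  req#14 t=3s: DENY
  req#15 t=3s: DENY

Answer: AAAAAAAADDDDDDD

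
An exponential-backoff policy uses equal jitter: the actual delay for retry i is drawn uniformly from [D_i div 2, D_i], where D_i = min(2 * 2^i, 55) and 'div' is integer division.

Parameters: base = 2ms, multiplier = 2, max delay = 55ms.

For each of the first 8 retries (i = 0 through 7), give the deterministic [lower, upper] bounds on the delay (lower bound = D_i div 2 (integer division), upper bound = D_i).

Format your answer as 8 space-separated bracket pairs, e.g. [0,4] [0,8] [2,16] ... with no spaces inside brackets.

Answer: [1,2] [2,4] [4,8] [8,16] [16,32] [27,55] [27,55] [27,55]

Derivation:
Computing bounds per retry:
  i=0: D_i=min(2*2^0,55)=2, bounds=[1,2]
  i=1: D_i=min(2*2^1,55)=4, bounds=[2,4]
  i=2: D_i=min(2*2^2,55)=8, bounds=[4,8]
  i=3: D_i=min(2*2^3,55)=16, bounds=[8,16]
  i=4: D_i=min(2*2^4,55)=32, bounds=[16,32]
  i=5: D_i=min(2*2^5,55)=55, bounds=[27,55]
  i=6: D_i=min(2*2^6,55)=55, bounds=[27,55]
  i=7: D_i=min(2*2^7,55)=55, bounds=[27,55]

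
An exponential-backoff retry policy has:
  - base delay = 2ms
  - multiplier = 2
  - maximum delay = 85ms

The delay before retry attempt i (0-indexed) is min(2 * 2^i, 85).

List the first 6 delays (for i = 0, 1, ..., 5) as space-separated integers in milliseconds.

Computing each delay:
  i=0: min(2*2^0, 85) = 2
  i=1: min(2*2^1, 85) = 4
  i=2: min(2*2^2, 85) = 8
  i=3: min(2*2^3, 85) = 16
  i=4: min(2*2^4, 85) = 32
  i=5: min(2*2^5, 85) = 64

Answer: 2 4 8 16 32 64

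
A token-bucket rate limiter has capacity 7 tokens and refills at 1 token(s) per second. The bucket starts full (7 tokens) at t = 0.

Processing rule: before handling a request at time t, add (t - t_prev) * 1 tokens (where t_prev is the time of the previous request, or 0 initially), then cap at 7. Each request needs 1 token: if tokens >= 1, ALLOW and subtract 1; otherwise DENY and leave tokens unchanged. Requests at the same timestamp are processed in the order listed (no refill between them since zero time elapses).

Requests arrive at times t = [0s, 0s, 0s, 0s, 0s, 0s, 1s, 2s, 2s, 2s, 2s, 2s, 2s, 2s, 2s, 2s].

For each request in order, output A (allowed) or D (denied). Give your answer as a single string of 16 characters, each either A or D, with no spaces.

Simulating step by step:
  req#1 t=0s: ALLOW
  req#2 t=0s: ALLOW
  req#3 t=0s: ALLOW
  req#4 t=0s: ALLOW
  req#5 t=0s: ALLOW
  req#6 t=0s: ALLOW
  req#7 t=1s: ALLOW
  req#8 t=2s: ALLOW
  req#9 t=2s: ALLOW
  req#10 t=2s: DENY
  req#11 t=2s: DENY
  req#12 t=2s: DENY
  req#13 t=2s: DENY
  req#14 t=2s: DENY
  req#15 t=2s: DENY
  req#16 t=2s: DENY

Answer: AAAAAAAAADDDDDDD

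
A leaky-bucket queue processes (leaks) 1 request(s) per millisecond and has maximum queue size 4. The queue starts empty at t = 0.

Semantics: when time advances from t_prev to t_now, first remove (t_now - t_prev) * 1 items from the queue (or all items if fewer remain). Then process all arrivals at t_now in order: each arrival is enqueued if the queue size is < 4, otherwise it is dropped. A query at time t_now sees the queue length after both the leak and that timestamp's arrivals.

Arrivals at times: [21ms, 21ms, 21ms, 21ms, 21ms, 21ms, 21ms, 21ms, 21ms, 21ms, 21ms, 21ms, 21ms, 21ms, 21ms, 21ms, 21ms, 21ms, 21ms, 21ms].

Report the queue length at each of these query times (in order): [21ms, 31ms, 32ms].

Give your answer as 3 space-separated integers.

Queue lengths at query times:
  query t=21ms: backlog = 4
  query t=31ms: backlog = 0
  query t=32ms: backlog = 0

Answer: 4 0 0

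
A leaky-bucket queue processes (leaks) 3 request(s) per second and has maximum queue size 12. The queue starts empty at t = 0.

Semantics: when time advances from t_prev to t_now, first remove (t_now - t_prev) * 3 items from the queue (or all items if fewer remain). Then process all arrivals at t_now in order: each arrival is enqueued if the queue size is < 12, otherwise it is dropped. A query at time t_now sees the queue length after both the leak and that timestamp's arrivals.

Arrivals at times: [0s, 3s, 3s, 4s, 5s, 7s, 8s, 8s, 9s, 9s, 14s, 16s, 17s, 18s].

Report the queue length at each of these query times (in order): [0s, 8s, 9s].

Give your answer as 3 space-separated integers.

Answer: 1 2 2

Derivation:
Queue lengths at query times:
  query t=0s: backlog = 1
  query t=8s: backlog = 2
  query t=9s: backlog = 2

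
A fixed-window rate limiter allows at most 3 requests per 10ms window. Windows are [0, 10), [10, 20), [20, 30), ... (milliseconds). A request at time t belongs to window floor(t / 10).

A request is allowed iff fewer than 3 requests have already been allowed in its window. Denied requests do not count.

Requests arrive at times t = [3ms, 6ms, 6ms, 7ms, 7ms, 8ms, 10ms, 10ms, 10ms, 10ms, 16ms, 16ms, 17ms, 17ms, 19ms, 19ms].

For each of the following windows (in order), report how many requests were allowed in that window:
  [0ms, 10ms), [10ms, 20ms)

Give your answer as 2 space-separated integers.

Processing requests:
  req#1 t=3ms (window 0): ALLOW
  req#2 t=6ms (window 0): ALLOW
  req#3 t=6ms (window 0): ALLOW
  req#4 t=7ms (window 0): DENY
  req#5 t=7ms (window 0): DENY
  req#6 t=8ms (window 0): DENY
  req#7 t=10ms (window 1): ALLOW
  req#8 t=10ms (window 1): ALLOW
  req#9 t=10ms (window 1): ALLOW
  req#10 t=10ms (window 1): DENY
  req#11 t=16ms (window 1): DENY
  req#12 t=16ms (window 1): DENY
  req#13 t=17ms (window 1): DENY
  req#14 t=17ms (window 1): DENY
  req#15 t=19ms (window 1): DENY
  req#16 t=19ms (window 1): DENY

Allowed counts by window: 3 3

Answer: 3 3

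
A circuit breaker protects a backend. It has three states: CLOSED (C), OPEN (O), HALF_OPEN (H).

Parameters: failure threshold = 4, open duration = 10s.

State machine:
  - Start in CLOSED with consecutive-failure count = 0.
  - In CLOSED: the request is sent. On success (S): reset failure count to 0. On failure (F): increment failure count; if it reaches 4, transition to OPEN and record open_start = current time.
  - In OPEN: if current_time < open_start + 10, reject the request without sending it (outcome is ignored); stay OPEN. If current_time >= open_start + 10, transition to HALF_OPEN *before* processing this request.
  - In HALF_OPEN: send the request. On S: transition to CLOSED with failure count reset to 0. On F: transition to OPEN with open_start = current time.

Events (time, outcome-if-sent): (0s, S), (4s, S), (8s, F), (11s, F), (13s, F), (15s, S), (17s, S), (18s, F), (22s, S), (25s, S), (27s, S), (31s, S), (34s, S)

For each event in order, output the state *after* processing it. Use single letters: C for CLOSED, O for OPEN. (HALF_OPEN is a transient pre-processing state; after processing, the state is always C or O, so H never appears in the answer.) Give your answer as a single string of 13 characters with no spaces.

Answer: CCCCCCCCCCCCC

Derivation:
State after each event:
  event#1 t=0s outcome=S: state=CLOSED
  event#2 t=4s outcome=S: state=CLOSED
  event#3 t=8s outcome=F: state=CLOSED
  event#4 t=11s outcome=F: state=CLOSED
  event#5 t=13s outcome=F: state=CLOSED
  event#6 t=15s outcome=S: state=CLOSED
  event#7 t=17s outcome=S: state=CLOSED
  event#8 t=18s outcome=F: state=CLOSED
  event#9 t=22s outcome=S: state=CLOSED
  event#10 t=25s outcome=S: state=CLOSED
  event#11 t=27s outcome=S: state=CLOSED
  event#12 t=31s outcome=S: state=CLOSED
  event#13 t=34s outcome=S: state=CLOSED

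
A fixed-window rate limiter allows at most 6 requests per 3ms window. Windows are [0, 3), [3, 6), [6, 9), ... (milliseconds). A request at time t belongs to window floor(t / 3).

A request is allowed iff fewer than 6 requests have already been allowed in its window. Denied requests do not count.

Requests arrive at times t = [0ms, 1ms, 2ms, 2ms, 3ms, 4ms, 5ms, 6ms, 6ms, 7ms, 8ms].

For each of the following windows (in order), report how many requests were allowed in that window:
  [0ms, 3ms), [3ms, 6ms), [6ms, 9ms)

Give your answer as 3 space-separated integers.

Processing requests:
  req#1 t=0ms (window 0): ALLOW
  req#2 t=1ms (window 0): ALLOW
  req#3 t=2ms (window 0): ALLOW
  req#4 t=2ms (window 0): ALLOW
  req#5 t=3ms (window 1): ALLOW
  req#6 t=4ms (window 1): ALLOW
  req#7 t=5ms (window 1): ALLOW
  req#8 t=6ms (window 2): ALLOW
  req#9 t=6ms (window 2): ALLOW
  req#10 t=7ms (window 2): ALLOW
  req#11 t=8ms (window 2): ALLOW

Allowed counts by window: 4 3 4

Answer: 4 3 4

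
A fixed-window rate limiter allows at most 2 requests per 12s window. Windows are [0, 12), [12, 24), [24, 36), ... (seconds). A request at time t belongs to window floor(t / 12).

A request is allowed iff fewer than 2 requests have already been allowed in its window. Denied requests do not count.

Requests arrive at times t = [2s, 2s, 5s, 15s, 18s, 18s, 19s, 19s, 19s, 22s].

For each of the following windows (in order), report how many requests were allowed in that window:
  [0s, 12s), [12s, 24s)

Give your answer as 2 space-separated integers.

Answer: 2 2

Derivation:
Processing requests:
  req#1 t=2s (window 0): ALLOW
  req#2 t=2s (window 0): ALLOW
  req#3 t=5s (window 0): DENY
  req#4 t=15s (window 1): ALLOW
  req#5 t=18s (window 1): ALLOW
  req#6 t=18s (window 1): DENY
  req#7 t=19s (window 1): DENY
  req#8 t=19s (window 1): DENY
  req#9 t=19s (window 1): DENY
  req#10 t=22s (window 1): DENY

Allowed counts by window: 2 2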